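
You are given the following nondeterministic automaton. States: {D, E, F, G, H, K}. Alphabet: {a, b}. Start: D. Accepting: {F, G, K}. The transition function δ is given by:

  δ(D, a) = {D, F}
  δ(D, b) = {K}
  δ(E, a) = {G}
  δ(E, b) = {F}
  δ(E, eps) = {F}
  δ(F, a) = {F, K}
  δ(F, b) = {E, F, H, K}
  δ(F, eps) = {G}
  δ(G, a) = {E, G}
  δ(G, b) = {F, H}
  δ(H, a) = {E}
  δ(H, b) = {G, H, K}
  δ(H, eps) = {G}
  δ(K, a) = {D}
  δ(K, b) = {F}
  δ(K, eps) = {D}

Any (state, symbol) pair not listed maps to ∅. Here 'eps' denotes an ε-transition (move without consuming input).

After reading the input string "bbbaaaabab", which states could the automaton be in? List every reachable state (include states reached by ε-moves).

Start in {D}.
Read 'b': D→{K}; union {K}; ε-closure = {D, K}.
Read 'b': D→{K}, K→{F}; union {F, K}; ε-closure = {D, F, G, K}.
Read 'b': D→{K}, F→{E, F, H, K}, G→{F, H}, K→{F}; union {E, F, H, K}; ε-closure = {D, E, F, G, H, K}.
Read 'a': D→{D, F}, E→{G}, F→{F, K}, G→{E, G}, H→{E}, K→{D}; now {D, E, F, G, K}.
Read 'a': D→{D, F}, E→{G}, F→{F, K}, G→{E, G}, K→{D}; now {D, E, F, G, K}.
Read 'a': D→{D, F}, E→{G}, F→{F, K}, G→{E, G}, K→{D}; now {D, E, F, G, K}.
Read 'a': D→{D, F}, E→{G}, F→{F, K}, G→{E, G}, K→{D}; now {D, E, F, G, K}.
Read 'b': D→{K}, E→{F}, F→{E, F, H, K}, G→{F, H}, K→{F}; union {E, F, H, K}; ε-closure = {D, E, F, G, H, K}.
Read 'a': D→{D, F}, E→{G}, F→{F, K}, G→{E, G}, H→{E}, K→{D}; now {D, E, F, G, K}.
Read 'b': D→{K}, E→{F}, F→{E, F, H, K}, G→{F, H}, K→{F}; union {E, F, H, K}; ε-closure = {D, E, F, G, H, K}.

{D, E, F, G, H, K}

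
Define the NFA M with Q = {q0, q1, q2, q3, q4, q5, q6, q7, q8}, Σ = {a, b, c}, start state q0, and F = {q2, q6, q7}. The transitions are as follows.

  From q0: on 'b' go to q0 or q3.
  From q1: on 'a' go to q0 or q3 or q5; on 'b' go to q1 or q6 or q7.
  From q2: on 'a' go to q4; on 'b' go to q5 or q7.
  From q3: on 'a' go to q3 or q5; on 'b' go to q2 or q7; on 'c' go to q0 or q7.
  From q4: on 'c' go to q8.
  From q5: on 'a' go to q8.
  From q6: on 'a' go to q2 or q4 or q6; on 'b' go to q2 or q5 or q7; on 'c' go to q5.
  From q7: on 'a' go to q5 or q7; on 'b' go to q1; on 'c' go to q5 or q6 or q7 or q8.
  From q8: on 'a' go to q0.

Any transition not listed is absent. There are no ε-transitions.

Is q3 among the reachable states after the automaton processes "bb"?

Start in {q0}.
Read 'b': q0→{q0, q3}; now {q0, q3}.
Read 'b': q0→{q0, q3}, q3→{q2, q7}; now {q0, q2, q3, q7}.
State q3 is in {q0, q2, q3, q7}.

Yes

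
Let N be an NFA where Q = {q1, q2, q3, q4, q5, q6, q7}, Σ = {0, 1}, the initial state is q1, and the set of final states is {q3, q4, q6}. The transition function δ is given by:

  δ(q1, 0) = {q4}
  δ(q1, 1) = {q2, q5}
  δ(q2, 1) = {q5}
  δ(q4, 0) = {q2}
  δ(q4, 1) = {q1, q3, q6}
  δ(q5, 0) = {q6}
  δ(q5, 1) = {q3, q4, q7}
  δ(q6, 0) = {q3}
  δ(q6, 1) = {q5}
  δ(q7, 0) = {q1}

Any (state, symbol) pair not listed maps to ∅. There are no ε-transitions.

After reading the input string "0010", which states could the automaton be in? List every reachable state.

{q6}

Start in {q1}.
Read '0': q1→{q4}; now {q4}.
Read '0': q4→{q2}; now {q2}.
Read '1': q2→{q5}; now {q5}.
Read '0': q5→{q6}; now {q6}.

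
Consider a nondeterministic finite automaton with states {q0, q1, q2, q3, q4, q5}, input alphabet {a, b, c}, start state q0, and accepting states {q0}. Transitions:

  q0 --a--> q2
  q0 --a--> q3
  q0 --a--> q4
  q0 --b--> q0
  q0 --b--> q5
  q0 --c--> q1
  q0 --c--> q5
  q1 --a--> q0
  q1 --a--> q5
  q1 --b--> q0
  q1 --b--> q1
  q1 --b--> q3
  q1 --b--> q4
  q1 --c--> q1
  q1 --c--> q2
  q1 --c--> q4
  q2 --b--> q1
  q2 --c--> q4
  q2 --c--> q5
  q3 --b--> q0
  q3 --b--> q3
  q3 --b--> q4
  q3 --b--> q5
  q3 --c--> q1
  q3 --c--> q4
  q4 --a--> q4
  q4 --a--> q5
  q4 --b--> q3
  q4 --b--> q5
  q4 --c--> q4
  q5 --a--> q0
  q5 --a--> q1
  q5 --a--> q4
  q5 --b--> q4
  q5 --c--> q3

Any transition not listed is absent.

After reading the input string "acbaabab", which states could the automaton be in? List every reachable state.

Start in {q0}.
Read 'a': q0→{q2, q3, q4}; now {q2, q3, q4}.
Read 'c': q2→{q4, q5}, q3→{q1, q4}, q4→{q4}; now {q1, q4, q5}.
Read 'b': q1→{q0, q1, q3, q4}, q4→{q3, q5}, q5→{q4}; now {q0, q1, q3, q4, q5}.
Read 'a': q0→{q2, q3, q4}, q1→{q0, q5}, q3→∅, q4→{q4, q5}, q5→{q0, q1, q4}; now {q0, q1, q2, q3, q4, q5}.
Read 'a': q0→{q2, q3, q4}, q1→{q0, q5}, q2→∅, q3→∅, q4→{q4, q5}, q5→{q0, q1, q4}; now {q0, q1, q2, q3, q4, q5}.
Read 'b': q0→{q0, q5}, q1→{q0, q1, q3, q4}, q2→{q1}, q3→{q0, q3, q4, q5}, q4→{q3, q5}, q5→{q4}; now {q0, q1, q3, q4, q5}.
Read 'a': q0→{q2, q3, q4}, q1→{q0, q5}, q3→∅, q4→{q4, q5}, q5→{q0, q1, q4}; now {q0, q1, q2, q3, q4, q5}.
Read 'b': q0→{q0, q5}, q1→{q0, q1, q3, q4}, q2→{q1}, q3→{q0, q3, q4, q5}, q4→{q3, q5}, q5→{q4}; now {q0, q1, q3, q4, q5}.

{q0, q1, q3, q4, q5}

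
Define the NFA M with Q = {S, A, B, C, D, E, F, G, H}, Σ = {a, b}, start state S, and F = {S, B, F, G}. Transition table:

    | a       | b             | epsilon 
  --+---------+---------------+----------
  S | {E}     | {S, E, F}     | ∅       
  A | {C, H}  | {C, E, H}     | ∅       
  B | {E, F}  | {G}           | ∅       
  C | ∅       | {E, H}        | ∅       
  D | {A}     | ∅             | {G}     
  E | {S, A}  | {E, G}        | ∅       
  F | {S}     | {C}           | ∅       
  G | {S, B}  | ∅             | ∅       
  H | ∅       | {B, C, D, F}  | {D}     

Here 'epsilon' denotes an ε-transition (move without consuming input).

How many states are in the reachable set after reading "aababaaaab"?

Start in {S}.
Read 'a': {S} → {E}.
Read 'a': {E} → {S, A}.
Read 'b': {S, A} → {S, C, D, E, F, G, H}.
Read 'a': {S, C, D, E, F, G, H} → {S, A, B, E}.
Read 'b': {S, A, B, E} → {S, C, D, E, F, G, H}.
Read 'a': {S, C, D, E, F, G, H} → {S, A, B, E}.
Read 'a': {S, A, B, E} → {S, A, C, D, E, F, G, H}.
Read 'a': {S, A, C, D, E, F, G, H} → {S, A, B, C, D, E, G, H}.
Read 'a': {S, A, B, C, D, E, G, H} → {S, A, B, C, D, E, F, G, H}.
Read 'b': {S, A, B, C, D, E, F, G, H} → {S, B, C, D, E, F, G, H}.
That set has 8 states.

8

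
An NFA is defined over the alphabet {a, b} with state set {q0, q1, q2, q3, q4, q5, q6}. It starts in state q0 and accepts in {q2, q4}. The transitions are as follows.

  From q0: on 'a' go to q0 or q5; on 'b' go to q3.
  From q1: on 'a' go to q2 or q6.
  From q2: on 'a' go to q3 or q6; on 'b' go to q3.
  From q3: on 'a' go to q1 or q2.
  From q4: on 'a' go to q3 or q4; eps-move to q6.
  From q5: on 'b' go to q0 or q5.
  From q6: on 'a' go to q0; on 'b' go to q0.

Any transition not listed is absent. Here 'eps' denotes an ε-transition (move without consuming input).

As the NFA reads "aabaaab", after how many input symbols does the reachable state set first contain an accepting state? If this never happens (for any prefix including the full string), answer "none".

Start in {q0}.
Read 'a': q0→{q0, q5}; now {q0, q5}.
Read 'a': q0→{q0, q5}, q5→∅; now {q0, q5}.
Read 'b': q0→{q3}, q5→{q0, q5}; now {q0, q3, q5}.
Read 'a': q0→{q0, q5}, q3→{q1, q2}, q5→∅; now {q0, q1, q2, q5}.
None of the earlier sets intersect F, but {q0, q1, q2, q5} does.

4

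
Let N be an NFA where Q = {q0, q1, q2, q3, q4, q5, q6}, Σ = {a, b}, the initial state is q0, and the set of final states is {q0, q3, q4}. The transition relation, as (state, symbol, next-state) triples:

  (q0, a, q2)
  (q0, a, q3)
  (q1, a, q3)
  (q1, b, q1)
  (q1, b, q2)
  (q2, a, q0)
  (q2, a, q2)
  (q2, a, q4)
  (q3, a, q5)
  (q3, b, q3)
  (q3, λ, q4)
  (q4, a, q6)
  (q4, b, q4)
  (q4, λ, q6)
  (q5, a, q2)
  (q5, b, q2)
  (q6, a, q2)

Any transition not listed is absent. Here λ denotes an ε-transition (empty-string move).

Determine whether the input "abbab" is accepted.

No

Start in {q0}.
Read 'a': q0→{q2, q3}; union {q2, q3}; ε-closure = {q2, q3, q4, q6}.
Read 'b': q2→∅, q3→{q3}, q4→{q4}, q6→∅; union {q3, q4}; ε-closure = {q3, q4, q6}.
Read 'b': q3→{q3}, q4→{q4}, q6→∅; union {q3, q4}; ε-closure = {q3, q4, q6}.
Read 'a': q3→{q5}, q4→{q6}, q6→{q2}; now {q2, q5, q6}.
Read 'b': q2→∅, q5→{q2}, q6→∅; now {q2}.
The final set {q2} contains no accepting state.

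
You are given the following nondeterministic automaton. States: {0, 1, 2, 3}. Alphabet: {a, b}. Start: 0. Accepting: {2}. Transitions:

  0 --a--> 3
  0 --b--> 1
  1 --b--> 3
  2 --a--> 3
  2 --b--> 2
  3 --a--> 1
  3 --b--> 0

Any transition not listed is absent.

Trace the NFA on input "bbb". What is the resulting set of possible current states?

{0}

Start in {0}.
Read 'b': {0} → {1}.
Read 'b': {1} → {3}.
Read 'b': {3} → {0}.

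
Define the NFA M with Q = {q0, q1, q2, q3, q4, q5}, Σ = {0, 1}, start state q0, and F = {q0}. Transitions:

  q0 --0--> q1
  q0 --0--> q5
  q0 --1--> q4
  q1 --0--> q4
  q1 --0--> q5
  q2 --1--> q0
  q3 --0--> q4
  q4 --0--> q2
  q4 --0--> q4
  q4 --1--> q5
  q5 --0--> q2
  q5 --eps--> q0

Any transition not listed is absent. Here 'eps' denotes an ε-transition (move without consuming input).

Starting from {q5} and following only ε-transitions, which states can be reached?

{q0, q5}

Begin with {q5}.
ε-move q5 → q0; add q0.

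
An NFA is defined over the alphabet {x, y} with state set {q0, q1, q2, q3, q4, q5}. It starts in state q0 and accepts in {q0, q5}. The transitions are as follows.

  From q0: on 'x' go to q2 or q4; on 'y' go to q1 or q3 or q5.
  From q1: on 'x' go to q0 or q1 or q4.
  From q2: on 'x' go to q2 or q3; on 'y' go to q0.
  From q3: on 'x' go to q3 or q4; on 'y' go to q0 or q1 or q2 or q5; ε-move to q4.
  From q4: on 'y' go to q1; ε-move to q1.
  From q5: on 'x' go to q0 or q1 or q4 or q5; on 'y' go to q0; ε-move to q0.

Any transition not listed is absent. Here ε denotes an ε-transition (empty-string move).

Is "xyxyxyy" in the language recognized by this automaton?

Start in {q0}.
Read 'x': q0→{q2, q4}; union {q2, q4}; ε-closure = {q1, q2, q4}.
Read 'y': q1→∅, q2→{q0}, q4→{q1}; now {q0, q1}.
Read 'x': q0→{q2, q4}, q1→{q0, q1, q4}; now {q0, q1, q2, q4}.
Read 'y': q0→{q1, q3, q5}, q1→∅, q2→{q0}, q4→{q1}; union {q0, q1, q3, q5}; ε-closure = {q0, q1, q3, q4, q5}.
Read 'x': q0→{q2, q4}, q1→{q0, q1, q4}, q3→{q3, q4}, q4→∅, q5→{q0, q1, q4, q5}; now {q0, q1, q2, q3, q4, q5}.
Read 'y': q0→{q1, q3, q5}, q1→∅, q2→{q0}, q3→{q0, q1, q2, q5}, q4→{q1}, q5→{q0}; union {q0, q1, q2, q3, q5}; ε-closure = {q0, q1, q2, q3, q4, q5}.
Read 'y': q0→{q1, q3, q5}, q1→∅, q2→{q0}, q3→{q0, q1, q2, q5}, q4→{q1}, q5→{q0}; union {q0, q1, q2, q3, q5}; ε-closure = {q0, q1, q2, q3, q4, q5}.
The final set {q0, q1, q2, q3, q4, q5} contains the accepting states q0, q5.

Yes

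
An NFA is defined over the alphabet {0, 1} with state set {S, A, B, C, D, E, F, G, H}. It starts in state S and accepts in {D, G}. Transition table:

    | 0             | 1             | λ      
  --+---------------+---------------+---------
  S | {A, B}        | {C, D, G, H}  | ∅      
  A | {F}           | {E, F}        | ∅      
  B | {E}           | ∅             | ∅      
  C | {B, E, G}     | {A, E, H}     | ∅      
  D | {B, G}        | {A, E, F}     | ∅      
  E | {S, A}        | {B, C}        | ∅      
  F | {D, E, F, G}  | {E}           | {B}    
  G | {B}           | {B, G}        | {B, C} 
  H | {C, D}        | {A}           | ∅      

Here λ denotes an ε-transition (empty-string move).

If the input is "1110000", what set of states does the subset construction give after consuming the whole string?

{S, A, B, C, D, E, F, G}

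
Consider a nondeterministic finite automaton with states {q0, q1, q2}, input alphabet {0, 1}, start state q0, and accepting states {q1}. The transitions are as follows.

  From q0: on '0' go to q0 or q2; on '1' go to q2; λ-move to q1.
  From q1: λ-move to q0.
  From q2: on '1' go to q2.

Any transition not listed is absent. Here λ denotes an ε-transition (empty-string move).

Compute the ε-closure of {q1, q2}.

Begin with {q1, q2}.
ε-move q1 → q0; add q0.

{q0, q1, q2}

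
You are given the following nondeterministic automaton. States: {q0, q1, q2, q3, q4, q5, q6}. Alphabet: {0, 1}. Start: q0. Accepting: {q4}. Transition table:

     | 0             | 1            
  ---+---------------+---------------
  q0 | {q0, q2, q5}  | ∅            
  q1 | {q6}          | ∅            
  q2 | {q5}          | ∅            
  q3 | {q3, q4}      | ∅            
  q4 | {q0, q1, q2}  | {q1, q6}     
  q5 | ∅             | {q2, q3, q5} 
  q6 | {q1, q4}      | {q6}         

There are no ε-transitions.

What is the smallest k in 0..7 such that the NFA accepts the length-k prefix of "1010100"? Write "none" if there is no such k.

none

Start in {q0}.
Read '1': q0→∅; now ∅.
The set is empty and remains empty for the remaining 6 symbols.
No reachable set along the way intersects F.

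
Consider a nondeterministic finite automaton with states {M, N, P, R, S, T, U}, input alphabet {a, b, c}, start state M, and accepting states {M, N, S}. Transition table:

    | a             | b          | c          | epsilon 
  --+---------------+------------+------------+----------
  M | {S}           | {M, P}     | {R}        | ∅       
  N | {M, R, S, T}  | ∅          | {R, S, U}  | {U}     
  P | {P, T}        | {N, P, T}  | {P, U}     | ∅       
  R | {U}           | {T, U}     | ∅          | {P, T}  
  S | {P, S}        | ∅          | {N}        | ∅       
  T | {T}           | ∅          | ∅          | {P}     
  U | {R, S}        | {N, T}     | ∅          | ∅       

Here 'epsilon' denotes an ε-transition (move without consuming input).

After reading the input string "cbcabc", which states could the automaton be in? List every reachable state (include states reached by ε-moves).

Start in {M}.
Read 'c': M→{R}; union {R}; ε-closure = {P, R, T}.
Read 'b': P→{N, P, T}, R→{T, U}, T→∅; now {N, P, T, U}.
Read 'c': N→{R, S, U}, P→{P, U}, T→∅, U→∅; union {P, R, S, U}; ε-closure = {P, R, S, T, U}.
Read 'a': P→{P, T}, R→{U}, S→{P, S}, T→{T}, U→{R, S}; now {P, R, S, T, U}.
Read 'b': P→{N, P, T}, R→{T, U}, S→∅, T→∅, U→{N, T}; now {N, P, T, U}.
Read 'c': N→{R, S, U}, P→{P, U}, T→∅, U→∅; union {P, R, S, U}; ε-closure = {P, R, S, T, U}.

{P, R, S, T, U}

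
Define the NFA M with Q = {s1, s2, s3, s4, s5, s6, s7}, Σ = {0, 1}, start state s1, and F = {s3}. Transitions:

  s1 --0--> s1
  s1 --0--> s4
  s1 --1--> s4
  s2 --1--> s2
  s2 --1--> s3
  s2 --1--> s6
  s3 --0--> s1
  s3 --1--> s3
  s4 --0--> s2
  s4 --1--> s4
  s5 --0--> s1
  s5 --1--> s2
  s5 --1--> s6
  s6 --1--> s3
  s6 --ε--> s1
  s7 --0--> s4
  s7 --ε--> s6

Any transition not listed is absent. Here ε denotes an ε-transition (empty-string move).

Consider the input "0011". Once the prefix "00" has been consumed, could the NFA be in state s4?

Start in {s1}.
Read '0': s1→{s1, s4}; now {s1, s4}.
Read '0': s1→{s1, s4}, s4→{s2}; now {s1, s2, s4}.
State s4 is in {s1, s2, s4}.

Yes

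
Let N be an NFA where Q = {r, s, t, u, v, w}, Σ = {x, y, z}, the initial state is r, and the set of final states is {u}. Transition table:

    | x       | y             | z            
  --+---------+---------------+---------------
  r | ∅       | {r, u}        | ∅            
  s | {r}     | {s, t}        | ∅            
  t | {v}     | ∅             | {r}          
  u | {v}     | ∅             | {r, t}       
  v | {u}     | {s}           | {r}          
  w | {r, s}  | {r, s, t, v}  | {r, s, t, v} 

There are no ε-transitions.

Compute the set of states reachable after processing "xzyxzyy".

∅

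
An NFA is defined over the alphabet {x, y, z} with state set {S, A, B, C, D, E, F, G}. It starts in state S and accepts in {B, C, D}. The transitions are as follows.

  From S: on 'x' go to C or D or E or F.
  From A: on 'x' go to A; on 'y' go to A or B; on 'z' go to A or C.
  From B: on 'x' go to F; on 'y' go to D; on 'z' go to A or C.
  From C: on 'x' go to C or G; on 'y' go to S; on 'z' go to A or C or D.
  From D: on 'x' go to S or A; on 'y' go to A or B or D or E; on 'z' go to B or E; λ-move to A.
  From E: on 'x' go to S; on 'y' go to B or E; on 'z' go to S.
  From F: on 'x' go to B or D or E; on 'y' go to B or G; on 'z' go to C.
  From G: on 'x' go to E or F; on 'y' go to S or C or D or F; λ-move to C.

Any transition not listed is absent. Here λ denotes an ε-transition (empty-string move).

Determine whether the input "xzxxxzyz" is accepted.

Yes

Start in {S}.
Read 'x': {S} → {A, C, D, E, F}.
Read 'z': {A, C, D, E, F} → {S, A, B, C, D, E}.
Read 'x': {S, A, B, C, D, E} → {S, A, C, D, E, F, G}.
Read 'x': {S, A, C, D, E, F, G} → {S, A, B, C, D, E, F, G}.
Read 'x': {S, A, B, C, D, E, F, G} → {S, A, B, C, D, E, F, G}.
Read 'z': {S, A, B, C, D, E, F, G} → {S, A, B, C, D, E}.
Read 'y': {S, A, B, C, D, E} → {S, A, B, D, E}.
Read 'z': {S, A, B, D, E} → {S, A, B, C, E}.
The final set {S, A, B, C, E} contains the accepting states B, C.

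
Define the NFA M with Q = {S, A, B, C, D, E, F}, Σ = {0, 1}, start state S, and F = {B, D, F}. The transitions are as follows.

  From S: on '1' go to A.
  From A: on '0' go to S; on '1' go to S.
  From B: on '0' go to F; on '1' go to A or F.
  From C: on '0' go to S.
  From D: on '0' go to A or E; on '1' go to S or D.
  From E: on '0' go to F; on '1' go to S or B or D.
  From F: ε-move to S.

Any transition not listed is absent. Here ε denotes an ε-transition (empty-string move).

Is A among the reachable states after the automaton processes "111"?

Yes

Start in {S}.
Read '1': S→{A}; now {A}.
Read '1': A→{S}; now {S}.
Read '1': S→{A}; now {A}.
State A is in {A}.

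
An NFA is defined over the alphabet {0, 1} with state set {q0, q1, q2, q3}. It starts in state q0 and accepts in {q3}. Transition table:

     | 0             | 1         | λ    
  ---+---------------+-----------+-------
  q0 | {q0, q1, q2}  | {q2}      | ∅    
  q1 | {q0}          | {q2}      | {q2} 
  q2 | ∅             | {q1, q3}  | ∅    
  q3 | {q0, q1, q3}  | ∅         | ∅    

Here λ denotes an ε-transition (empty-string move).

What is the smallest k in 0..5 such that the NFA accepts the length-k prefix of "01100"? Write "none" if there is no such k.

2

Start in {q0}.
Read '0': {q0} → {q0, q1, q2}.
Read '1': {q0, q1, q2} → {q1, q2, q3}.
None of the earlier sets intersect F, but {q1, q2, q3} does.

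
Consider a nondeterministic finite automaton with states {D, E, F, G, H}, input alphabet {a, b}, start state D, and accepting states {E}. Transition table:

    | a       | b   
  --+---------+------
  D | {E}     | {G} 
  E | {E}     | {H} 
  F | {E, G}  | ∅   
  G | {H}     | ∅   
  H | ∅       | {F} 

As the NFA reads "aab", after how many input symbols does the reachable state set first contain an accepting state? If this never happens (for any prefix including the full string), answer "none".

Start in {D}.
Read 'a': {D} → {E}.
None of the earlier sets intersect F, but {E} does.

1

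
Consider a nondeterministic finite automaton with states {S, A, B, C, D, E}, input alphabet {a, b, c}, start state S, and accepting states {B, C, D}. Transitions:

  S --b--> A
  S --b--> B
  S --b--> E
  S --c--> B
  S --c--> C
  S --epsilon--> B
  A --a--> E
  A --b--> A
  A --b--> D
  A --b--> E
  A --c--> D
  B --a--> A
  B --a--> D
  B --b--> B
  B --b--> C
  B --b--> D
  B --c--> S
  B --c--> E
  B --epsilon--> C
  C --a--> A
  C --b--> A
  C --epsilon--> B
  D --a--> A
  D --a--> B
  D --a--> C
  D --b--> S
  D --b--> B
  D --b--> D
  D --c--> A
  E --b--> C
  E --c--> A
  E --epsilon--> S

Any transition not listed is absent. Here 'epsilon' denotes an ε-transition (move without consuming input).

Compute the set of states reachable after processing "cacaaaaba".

Start: ε-closure({S}) = {S, B, C}.
Read 'c': S→{B, C}, B→{S, E}, C→∅; now {S, B, C, E}.
Read 'a': S→∅, B→{A, D}, C→{A}, E→∅; now {A, D}.
Read 'c': A→{D}, D→{A}; now {A, D}.
Read 'a': A→{E}, D→{A, B, C}; union {A, B, C, E}; ε-closure = {S, A, B, C, E}.
Read 'a': S→∅, A→{E}, B→{A, D}, C→{A}, E→∅; union {A, D, E}; ε-closure = {S, A, B, C, D, E}.
Read 'a': S→∅, A→{E}, B→{A, D}, C→{A}, D→{A, B, C}, E→∅; union {A, B, C, D, E}; ε-closure = {S, A, B, C, D, E}.
Read 'a': S→∅, A→{E}, B→{A, D}, C→{A}, D→{A, B, C}, E→∅; union {A, B, C, D, E}; ε-closure = {S, A, B, C, D, E}.
Read 'b': S→{A, B, E}, A→{A, D, E}, B→{B, C, D}, C→{A}, D→{S, B, D}, E→{C}; now {S, A, B, C, D, E}.
Read 'a': S→∅, A→{E}, B→{A, D}, C→{A}, D→{A, B, C}, E→∅; union {A, B, C, D, E}; ε-closure = {S, A, B, C, D, E}.

{S, A, B, C, D, E}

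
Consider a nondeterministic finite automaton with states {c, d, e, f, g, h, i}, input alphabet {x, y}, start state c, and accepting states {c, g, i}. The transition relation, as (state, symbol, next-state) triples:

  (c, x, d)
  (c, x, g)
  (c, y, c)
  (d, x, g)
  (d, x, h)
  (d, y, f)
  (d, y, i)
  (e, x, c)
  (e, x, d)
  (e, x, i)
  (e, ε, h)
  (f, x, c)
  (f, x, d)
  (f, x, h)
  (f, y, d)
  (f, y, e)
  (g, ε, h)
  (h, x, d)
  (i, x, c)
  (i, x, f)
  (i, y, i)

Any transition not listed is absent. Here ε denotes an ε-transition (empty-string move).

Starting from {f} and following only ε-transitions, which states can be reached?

Begin with {f}.
No ε-moves leave this set, so the closure equals the set itself.

{f}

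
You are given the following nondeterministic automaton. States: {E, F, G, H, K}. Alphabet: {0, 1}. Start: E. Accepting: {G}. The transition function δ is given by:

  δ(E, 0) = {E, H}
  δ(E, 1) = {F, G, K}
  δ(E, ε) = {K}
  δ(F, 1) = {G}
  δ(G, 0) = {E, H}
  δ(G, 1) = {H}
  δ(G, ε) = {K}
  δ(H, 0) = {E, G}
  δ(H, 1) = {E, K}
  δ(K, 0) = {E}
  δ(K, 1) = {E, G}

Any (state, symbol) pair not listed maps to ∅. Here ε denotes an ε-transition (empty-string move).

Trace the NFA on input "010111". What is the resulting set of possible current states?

{E, F, G, H, K}

Start: ε-closure({E}) = {E, K}.
Read '0': E→{E, H}, K→{E}; union {E, H}; ε-closure = {E, H, K}.
Read '1': E→{F, G, K}, H→{E, K}, K→{E, G}; now {E, F, G, K}.
Read '0': E→{E, H}, F→∅, G→{E, H}, K→{E}; union {E, H}; ε-closure = {E, H, K}.
Read '1': E→{F, G, K}, H→{E, K}, K→{E, G}; now {E, F, G, K}.
Read '1': E→{F, G, K}, F→{G}, G→{H}, K→{E, G}; now {E, F, G, H, K}.
Read '1': E→{F, G, K}, F→{G}, G→{H}, H→{E, K}, K→{E, G}; now {E, F, G, H, K}.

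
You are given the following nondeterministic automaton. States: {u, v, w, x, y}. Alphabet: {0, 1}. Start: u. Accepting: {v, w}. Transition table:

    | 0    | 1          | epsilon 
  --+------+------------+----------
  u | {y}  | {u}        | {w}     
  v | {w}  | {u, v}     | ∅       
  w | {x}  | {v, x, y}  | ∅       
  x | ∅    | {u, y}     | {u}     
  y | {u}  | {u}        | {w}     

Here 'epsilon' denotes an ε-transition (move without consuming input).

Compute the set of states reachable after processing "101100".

Start: ε-closure({u}) = {u, w}.
Read '1': u→{u}, w→{v, x, y}; union {u, v, x, y}; ε-closure = {u, v, w, x, y}.
Read '0': u→{y}, v→{w}, w→{x}, x→∅, y→{u}; now {u, w, x, y}.
Read '1': u→{u}, w→{v, x, y}, x→{u, y}, y→{u}; union {u, v, x, y}; ε-closure = {u, v, w, x, y}.
Read '1': u→{u}, v→{u, v}, w→{v, x, y}, x→{u, y}, y→{u}; union {u, v, x, y}; ε-closure = {u, v, w, x, y}.
Read '0': u→{y}, v→{w}, w→{x}, x→∅, y→{u}; now {u, w, x, y}.
Read '0': u→{y}, w→{x}, x→∅, y→{u}; union {u, x, y}; ε-closure = {u, w, x, y}.

{u, w, x, y}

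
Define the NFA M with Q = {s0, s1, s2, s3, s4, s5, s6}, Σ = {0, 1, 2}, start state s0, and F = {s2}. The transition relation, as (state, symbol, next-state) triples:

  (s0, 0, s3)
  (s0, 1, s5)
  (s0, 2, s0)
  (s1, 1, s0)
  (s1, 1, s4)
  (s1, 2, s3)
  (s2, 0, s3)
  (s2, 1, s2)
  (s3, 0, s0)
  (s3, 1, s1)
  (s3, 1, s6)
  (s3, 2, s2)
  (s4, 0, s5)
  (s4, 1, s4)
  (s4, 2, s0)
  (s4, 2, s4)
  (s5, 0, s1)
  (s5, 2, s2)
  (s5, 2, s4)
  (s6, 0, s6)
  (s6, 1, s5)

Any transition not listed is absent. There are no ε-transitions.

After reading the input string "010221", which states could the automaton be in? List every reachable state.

∅

Start in {s0}.
Read '0': {s0} → {s3}.
Read '1': {s3} → {s1, s6}.
Read '0': {s1, s6} → {s6}.
Read '2': {s6} → ∅.
The set is empty and remains empty for the remaining 2 symbols.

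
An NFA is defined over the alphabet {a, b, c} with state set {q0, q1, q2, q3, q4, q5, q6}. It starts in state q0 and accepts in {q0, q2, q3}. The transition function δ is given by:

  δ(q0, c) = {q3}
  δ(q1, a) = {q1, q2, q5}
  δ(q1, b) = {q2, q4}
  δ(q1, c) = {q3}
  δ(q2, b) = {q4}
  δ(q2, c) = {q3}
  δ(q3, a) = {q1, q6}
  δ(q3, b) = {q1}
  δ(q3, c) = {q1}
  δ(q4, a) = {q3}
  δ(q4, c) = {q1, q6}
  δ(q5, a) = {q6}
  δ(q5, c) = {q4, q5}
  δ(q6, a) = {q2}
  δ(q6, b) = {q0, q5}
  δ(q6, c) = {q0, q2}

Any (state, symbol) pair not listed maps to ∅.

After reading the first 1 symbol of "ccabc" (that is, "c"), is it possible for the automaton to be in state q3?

Yes

Start in {q0}.
Read 'c': q0→{q3}; now {q3}.
State q3 is in {q3}.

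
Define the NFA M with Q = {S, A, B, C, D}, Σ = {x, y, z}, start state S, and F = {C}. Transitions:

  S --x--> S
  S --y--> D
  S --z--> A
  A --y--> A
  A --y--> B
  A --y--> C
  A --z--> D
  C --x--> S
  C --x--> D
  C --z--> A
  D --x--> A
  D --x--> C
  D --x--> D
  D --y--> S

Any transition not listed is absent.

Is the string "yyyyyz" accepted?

No

Start in {S}.
Read 'y': {S} → {D}.
Read 'y': {D} → {S}.
Read 'y': {S} → {D}.
Read 'y': {D} → {S}.
Read 'y': {S} → {D}.
Read 'z': {D} → ∅.
The final set ∅ contains no accepting state.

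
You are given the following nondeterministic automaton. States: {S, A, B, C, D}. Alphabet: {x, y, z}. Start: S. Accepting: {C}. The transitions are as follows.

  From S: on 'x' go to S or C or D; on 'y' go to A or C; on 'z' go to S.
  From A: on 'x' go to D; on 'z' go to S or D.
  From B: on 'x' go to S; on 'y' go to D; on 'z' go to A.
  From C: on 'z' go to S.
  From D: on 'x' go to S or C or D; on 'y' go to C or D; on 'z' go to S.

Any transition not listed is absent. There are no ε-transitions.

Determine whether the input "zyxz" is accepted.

No

Start in {S}.
Read 'z': S→{S}; now {S}.
Read 'y': S→{A, C}; now {A, C}.
Read 'x': A→{D}, C→∅; now {D}.
Read 'z': D→{S}; now {S}.
The final set {S} contains no accepting state.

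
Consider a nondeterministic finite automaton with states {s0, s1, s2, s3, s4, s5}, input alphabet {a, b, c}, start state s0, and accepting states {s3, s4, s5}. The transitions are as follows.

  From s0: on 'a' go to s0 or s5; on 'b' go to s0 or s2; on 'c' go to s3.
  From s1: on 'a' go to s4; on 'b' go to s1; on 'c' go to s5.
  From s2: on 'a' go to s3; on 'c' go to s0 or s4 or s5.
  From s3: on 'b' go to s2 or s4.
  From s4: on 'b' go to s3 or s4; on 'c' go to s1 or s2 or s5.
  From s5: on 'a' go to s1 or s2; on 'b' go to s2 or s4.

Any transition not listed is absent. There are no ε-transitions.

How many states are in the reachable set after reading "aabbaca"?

4

Start in {s0}.
Read 'a': s0→{s0, s5}; now {s0, s5}.
Read 'a': s0→{s0, s5}, s5→{s1, s2}; now {s0, s1, s2, s5}.
Read 'b': s0→{s0, s2}, s1→{s1}, s2→∅, s5→{s2, s4}; now {s0, s1, s2, s4}.
Read 'b': s0→{s0, s2}, s1→{s1}, s2→∅, s4→{s3, s4}; now {s0, s1, s2, s3, s4}.
Read 'a': s0→{s0, s5}, s1→{s4}, s2→{s3}, s3→∅, s4→∅; now {s0, s3, s4, s5}.
Read 'c': s0→{s3}, s3→∅, s4→{s1, s2, s5}, s5→∅; now {s1, s2, s3, s5}.
Read 'a': s1→{s4}, s2→{s3}, s3→∅, s5→{s1, s2}; now {s1, s2, s3, s4}.
That set has 4 states.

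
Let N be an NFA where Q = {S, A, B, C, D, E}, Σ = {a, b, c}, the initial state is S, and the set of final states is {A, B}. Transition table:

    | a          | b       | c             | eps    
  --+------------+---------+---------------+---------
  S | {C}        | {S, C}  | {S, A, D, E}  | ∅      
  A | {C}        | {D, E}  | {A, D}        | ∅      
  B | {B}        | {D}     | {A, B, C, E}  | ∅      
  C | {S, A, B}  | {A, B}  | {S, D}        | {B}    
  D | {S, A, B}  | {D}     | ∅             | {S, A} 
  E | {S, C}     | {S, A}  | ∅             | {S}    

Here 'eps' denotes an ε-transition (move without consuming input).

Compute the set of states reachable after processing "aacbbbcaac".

{S, A, B, C, D, E}

Start in {S}.
Read 'a': S→{C}; union {C}; ε-closure = {B, C}.
Read 'a': B→{B}, C→{S, A, B}; now {S, A, B}.
Read 'c': S→{S, A, D, E}, A→{A, D}, B→{A, B, C, E}; now {S, A, B, C, D, E}.
Read 'b': S→{S, C}, A→{D, E}, B→{D}, C→{A, B}, D→{D}, E→{S, A}; now {S, A, B, C, D, E}.
Read 'b': S→{S, C}, A→{D, E}, B→{D}, C→{A, B}, D→{D}, E→{S, A}; now {S, A, B, C, D, E}.
Read 'b': S→{S, C}, A→{D, E}, B→{D}, C→{A, B}, D→{D}, E→{S, A}; now {S, A, B, C, D, E}.
Read 'c': S→{S, A, D, E}, A→{A, D}, B→{A, B, C, E}, C→{S, D}, D→∅, E→∅; now {S, A, B, C, D, E}.
Read 'a': S→{C}, A→{C}, B→{B}, C→{S, A, B}, D→{S, A, B}, E→{S, C}; now {S, A, B, C}.
Read 'a': S→{C}, A→{C}, B→{B}, C→{S, A, B}; now {S, A, B, C}.
Read 'c': S→{S, A, D, E}, A→{A, D}, B→{A, B, C, E}, C→{S, D}; now {S, A, B, C, D, E}.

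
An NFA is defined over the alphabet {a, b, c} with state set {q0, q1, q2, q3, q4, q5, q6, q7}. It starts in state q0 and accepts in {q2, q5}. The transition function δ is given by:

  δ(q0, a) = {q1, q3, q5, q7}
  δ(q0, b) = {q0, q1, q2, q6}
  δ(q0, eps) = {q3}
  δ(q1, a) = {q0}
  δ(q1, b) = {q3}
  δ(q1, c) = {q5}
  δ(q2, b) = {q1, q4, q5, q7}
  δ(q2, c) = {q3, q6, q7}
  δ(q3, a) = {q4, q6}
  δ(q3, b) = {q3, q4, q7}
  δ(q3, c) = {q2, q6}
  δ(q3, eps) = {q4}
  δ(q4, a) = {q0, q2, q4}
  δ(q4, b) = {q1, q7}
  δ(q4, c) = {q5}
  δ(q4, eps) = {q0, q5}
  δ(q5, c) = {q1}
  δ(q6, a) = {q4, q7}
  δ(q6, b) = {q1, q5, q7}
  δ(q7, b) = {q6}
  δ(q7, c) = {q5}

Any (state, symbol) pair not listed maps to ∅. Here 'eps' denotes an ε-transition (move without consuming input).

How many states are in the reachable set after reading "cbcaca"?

5

Start: ε-closure({q0}) = {q0, q3, q4, q5}.
Read 'c': {q0, q3, q4, q5} → {q1, q2, q5, q6}.
Read 'b': {q1, q2, q5, q6} → {q0, q1, q3, q4, q5, q7}.
Read 'c': {q0, q1, q3, q4, q5, q7} → {q1, q2, q5, q6}.
Read 'a': {q1, q2, q5, q6} → {q0, q3, q4, q5, q7}.
Read 'c': {q0, q3, q4, q5, q7} → {q1, q2, q5, q6}.
Read 'a': {q1, q2, q5, q6} → {q0, q3, q4, q5, q7}.
That set has 5 states.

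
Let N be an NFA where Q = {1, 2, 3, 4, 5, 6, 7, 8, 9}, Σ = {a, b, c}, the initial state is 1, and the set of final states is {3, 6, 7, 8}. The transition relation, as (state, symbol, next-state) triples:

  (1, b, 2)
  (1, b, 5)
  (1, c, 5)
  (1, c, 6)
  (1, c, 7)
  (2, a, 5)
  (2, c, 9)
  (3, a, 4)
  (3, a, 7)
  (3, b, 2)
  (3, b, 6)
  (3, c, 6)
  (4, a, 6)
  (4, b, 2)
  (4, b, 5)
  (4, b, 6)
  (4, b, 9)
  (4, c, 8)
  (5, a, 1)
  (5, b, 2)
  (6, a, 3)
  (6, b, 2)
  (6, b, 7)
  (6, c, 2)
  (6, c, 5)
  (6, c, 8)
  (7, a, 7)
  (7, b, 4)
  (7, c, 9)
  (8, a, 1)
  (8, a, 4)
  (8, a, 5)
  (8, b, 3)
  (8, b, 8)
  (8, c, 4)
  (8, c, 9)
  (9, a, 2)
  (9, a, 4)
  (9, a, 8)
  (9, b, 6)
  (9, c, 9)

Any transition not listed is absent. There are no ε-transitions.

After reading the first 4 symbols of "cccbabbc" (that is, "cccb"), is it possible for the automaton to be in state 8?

Start in {1}.
Read 'c': 1→{5, 6, 7}; now {5, 6, 7}.
Read 'c': 5→∅, 6→{2, 5, 8}, 7→{9}; now {2, 5, 8, 9}.
Read 'c': 2→{9}, 5→∅, 8→{4, 9}, 9→{9}; now {4, 9}.
Read 'b': 4→{2, 5, 6, 9}, 9→{6}; now {2, 5, 6, 9}.
State 8 is not in {2, 5, 6, 9}.

No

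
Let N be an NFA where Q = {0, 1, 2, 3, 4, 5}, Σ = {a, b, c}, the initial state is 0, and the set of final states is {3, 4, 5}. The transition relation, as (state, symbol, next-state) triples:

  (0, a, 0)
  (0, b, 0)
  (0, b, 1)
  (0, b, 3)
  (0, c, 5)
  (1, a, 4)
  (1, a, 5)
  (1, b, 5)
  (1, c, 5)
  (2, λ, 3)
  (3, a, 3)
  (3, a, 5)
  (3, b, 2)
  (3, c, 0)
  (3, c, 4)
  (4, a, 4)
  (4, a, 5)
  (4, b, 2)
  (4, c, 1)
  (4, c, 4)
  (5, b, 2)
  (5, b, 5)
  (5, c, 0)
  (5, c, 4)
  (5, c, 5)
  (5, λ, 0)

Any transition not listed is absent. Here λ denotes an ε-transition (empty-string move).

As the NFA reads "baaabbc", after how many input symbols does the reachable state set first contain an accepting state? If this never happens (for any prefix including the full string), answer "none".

Start in {0}.
Read 'b': {0} → {0, 1, 3}.
None of the earlier sets intersect F, but {0, 1, 3} does.

1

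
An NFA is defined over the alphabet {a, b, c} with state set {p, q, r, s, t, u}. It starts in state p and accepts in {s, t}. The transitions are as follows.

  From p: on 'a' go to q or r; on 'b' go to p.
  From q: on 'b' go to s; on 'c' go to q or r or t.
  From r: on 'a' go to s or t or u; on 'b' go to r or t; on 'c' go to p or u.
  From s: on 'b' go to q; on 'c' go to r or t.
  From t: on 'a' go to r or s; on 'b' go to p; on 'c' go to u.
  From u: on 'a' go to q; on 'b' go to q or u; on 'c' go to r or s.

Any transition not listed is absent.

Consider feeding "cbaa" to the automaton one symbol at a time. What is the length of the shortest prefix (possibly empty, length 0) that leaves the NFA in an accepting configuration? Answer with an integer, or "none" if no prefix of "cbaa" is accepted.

none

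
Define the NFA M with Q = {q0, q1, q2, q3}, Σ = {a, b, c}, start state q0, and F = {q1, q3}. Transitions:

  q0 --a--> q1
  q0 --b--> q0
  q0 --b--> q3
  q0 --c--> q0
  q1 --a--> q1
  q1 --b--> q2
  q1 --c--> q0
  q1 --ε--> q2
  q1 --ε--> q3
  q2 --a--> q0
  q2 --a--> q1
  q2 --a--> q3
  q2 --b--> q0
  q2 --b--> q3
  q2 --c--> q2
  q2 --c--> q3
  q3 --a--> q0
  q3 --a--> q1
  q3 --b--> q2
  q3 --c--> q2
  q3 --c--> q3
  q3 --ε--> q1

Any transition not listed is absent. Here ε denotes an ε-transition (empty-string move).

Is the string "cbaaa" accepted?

Start in {q0}.
Read 'c': q0→{q0}; now {q0}.
Read 'b': q0→{q0, q3}; union {q0, q3}; ε-closure = {q0, q1, q2, q3}.
Read 'a': q0→{q1}, q1→{q1}, q2→{q0, q1, q3}, q3→{q0, q1}; union {q0, q1, q3}; ε-closure = {q0, q1, q2, q3}.
Read 'a': q0→{q1}, q1→{q1}, q2→{q0, q1, q3}, q3→{q0, q1}; union {q0, q1, q3}; ε-closure = {q0, q1, q2, q3}.
Read 'a': q0→{q1}, q1→{q1}, q2→{q0, q1, q3}, q3→{q0, q1}; union {q0, q1, q3}; ε-closure = {q0, q1, q2, q3}.
The final set {q0, q1, q2, q3} contains the accepting states q1, q3.

Yes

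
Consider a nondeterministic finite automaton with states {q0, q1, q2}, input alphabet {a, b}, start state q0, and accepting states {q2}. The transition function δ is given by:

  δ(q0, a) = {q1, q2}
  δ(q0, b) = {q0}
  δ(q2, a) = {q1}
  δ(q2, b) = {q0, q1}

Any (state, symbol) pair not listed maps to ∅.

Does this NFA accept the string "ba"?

Yes

Start in {q0}.
Read 'b': {q0} → {q0}.
Read 'a': {q0} → {q1, q2}.
The final set {q1, q2} contains the accepting state q2.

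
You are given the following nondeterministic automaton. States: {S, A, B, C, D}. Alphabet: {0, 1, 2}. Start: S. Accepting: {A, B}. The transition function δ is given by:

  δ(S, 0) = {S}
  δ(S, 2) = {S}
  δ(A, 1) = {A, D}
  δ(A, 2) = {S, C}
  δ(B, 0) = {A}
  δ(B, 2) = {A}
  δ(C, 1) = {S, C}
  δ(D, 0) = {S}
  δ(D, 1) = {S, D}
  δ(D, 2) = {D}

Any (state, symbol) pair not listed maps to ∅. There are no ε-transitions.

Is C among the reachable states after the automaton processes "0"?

No

Start in {S}.
Read '0': S→{S}; now {S}.
State C is not in {S}.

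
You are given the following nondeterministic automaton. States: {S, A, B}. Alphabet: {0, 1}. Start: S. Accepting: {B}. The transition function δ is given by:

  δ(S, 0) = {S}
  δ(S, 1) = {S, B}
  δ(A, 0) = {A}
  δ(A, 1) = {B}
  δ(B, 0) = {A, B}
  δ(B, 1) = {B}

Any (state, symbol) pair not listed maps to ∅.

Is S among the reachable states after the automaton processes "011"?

Start in {S}.
Read '0': {S} → {S}.
Read '1': {S} → {S, B}.
Read '1': {S, B} → {S, B}.
State S is in {S, B}.

Yes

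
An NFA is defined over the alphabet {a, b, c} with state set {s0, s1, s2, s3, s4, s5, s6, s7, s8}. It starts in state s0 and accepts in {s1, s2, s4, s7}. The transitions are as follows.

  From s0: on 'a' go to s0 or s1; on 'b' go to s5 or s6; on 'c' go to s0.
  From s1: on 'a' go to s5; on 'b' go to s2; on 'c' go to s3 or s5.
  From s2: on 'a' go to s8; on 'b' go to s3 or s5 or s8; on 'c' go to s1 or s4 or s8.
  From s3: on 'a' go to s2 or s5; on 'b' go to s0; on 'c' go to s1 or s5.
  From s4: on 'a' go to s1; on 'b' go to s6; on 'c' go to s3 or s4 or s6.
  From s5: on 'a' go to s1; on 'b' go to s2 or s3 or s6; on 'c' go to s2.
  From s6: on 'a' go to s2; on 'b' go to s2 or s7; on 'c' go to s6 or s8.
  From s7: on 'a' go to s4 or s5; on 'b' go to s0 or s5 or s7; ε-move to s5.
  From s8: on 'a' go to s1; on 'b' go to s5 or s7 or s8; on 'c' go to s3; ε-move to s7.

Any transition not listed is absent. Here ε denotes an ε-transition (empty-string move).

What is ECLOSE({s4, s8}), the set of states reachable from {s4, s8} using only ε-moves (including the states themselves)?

{s4, s5, s7, s8}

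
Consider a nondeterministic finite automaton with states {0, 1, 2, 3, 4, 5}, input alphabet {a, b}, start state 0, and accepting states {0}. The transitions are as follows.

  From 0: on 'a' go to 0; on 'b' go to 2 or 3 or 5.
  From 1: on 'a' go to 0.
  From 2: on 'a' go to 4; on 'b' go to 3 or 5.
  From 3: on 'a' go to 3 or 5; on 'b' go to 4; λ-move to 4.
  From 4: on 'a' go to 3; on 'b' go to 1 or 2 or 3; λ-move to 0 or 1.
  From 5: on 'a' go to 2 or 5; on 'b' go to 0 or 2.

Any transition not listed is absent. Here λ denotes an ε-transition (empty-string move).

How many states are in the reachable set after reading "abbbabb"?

6

Start in {0}.
Read 'a': 0→{0}; now {0}.
Read 'b': 0→{2, 3, 5}; union {2, 3, 5}; ε-closure = {0, 1, 2, 3, 4, 5}.
Read 'b': 0→{2, 3, 5}, 1→∅, 2→{3, 5}, 3→{4}, 4→{1, 2, 3}, 5→{0, 2}; now {0, 1, 2, 3, 4, 5}.
Read 'b': 0→{2, 3, 5}, 1→∅, 2→{3, 5}, 3→{4}, 4→{1, 2, 3}, 5→{0, 2}; now {0, 1, 2, 3, 4, 5}.
Read 'a': 0→{0}, 1→{0}, 2→{4}, 3→{3, 5}, 4→{3}, 5→{2, 5}; union {0, 2, 3, 4, 5}; ε-closure = {0, 1, 2, 3, 4, 5}.
Read 'b': 0→{2, 3, 5}, 1→∅, 2→{3, 5}, 3→{4}, 4→{1, 2, 3}, 5→{0, 2}; now {0, 1, 2, 3, 4, 5}.
Read 'b': 0→{2, 3, 5}, 1→∅, 2→{3, 5}, 3→{4}, 4→{1, 2, 3}, 5→{0, 2}; now {0, 1, 2, 3, 4, 5}.
That set has 6 states.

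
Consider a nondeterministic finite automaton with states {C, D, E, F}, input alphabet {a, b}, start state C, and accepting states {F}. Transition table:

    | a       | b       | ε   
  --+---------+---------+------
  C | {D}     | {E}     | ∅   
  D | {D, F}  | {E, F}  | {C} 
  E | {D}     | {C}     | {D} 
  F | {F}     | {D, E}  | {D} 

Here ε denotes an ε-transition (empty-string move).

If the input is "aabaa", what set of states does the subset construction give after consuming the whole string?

{C, D, F}

Start in {C}.
Read 'a': {C} → {C, D}.
Read 'a': {C, D} → {C, D, F}.
Read 'b': {C, D, F} → {C, D, E, F}.
Read 'a': {C, D, E, F} → {C, D, F}.
Read 'a': {C, D, F} → {C, D, F}.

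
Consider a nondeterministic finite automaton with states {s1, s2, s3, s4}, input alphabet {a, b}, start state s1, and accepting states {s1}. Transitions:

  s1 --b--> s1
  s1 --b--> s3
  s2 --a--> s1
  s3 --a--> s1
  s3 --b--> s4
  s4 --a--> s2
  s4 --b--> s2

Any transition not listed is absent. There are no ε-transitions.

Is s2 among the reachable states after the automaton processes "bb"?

Start in {s1}.
Read 'b': s1→{s1, s3}; now {s1, s3}.
Read 'b': s1→{s1, s3}, s3→{s4}; now {s1, s3, s4}.
State s2 is not in {s1, s3, s4}.

No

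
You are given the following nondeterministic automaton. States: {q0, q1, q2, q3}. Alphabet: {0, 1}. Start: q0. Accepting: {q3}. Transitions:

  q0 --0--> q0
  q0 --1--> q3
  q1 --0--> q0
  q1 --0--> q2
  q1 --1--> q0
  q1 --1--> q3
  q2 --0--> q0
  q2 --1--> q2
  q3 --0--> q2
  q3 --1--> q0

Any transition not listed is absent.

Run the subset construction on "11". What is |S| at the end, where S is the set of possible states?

1

Start in {q0}.
Read '1': q0→{q3}; now {q3}.
Read '1': q3→{q0}; now {q0}.
That set has 1 state.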